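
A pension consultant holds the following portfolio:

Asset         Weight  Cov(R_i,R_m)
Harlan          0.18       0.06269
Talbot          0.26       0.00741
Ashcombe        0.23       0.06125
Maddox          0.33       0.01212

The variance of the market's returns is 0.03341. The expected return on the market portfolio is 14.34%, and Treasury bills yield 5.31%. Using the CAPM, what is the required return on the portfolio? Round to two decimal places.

13.77%

β_Harlan = 0.06269 / 0.03341 = 1.8764
β_Talbot = 0.00741 / 0.03341 = 0.2218
β_Ashcombe = 0.06125 / 0.03341 = 1.8333
β_Maddox = 0.01212 / 0.03341 = 0.3628
β_P = Σ w_i β_i = 0.18×1.8764 + 0.26×0.2218 + 0.23×1.8333 + 0.33×0.3628 = 0.9368
MRP = 14.34% − 5.31% = 9.03%
E(R_P) = R_f + β_P × MRP = 5.31% + 0.9368 × 9.03% = 13.77%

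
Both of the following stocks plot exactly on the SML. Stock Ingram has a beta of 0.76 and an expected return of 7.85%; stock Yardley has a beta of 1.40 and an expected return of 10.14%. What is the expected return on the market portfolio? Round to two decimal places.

Both satisfy E(R) = R_f + β·MRP, so the slope of the SML is
MRP = (10.14% − 7.85%) / (1.40 − 0.76) = 2.29% / 0.64 = 3.5781%
R_f = E(R_Ingram) − β_Ingram·MRP = 7.85% − 0.76 × 3.5781% = 5.1306%
E(R_m) = R_f + MRP = 5.1306% + 3.5781% = 8.71%

8.71%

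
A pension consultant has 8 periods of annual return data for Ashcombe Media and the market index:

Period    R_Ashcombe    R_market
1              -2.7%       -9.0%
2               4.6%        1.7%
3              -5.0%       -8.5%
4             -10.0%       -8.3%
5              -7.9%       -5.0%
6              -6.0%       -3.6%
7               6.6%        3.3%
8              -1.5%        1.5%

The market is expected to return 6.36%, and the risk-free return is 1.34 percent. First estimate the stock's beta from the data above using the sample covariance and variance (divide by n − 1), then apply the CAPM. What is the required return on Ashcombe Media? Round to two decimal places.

Mean R_i = (-2.7 + 4.6 − 5.0 − 10.0 − 7.9 − 6.0 + 6.6 − 1.5) / 8 = -2.7375%
Mean R_m = (-9.0 + 1.7 − 8.5 − 8.3 − 5.0 − 3.6 + 3.3 + 1.5) / 8 = -3.4875%
Σ(R_i − R̄_i)(R_m − R̄_m) = 161.8738  ⇒  Cov = 161.8738 / 7 = 23.1248
Σ(R_m − R̄_m)² = 178.8288  ⇒  Var(R_m) = 178.8288 / 7 = 25.5470
β = Cov / Var(R_m) = 23.1248 / 25.5470 = 0.9052
MRP = 6.36% − 1.34% = 5.02%
E(R) = R_f + β × MRP = 1.34% + 0.9052 × 5.02% = 5.88%

5.88%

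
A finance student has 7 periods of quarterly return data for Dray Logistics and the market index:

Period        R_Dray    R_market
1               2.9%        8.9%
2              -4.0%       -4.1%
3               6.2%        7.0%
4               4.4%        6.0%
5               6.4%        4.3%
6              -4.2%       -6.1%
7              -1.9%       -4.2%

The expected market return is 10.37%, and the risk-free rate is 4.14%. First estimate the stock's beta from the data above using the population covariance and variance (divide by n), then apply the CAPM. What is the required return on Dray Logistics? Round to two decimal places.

8.30%

Mean R_i = (2.9 − 4.0 + 6.2 + 4.4 + 6.4 − 4.2 − 1.9) / 7 = 1.4000%
Mean R_m = (8.9 − 4.1 + 7.0 + 6.0 + 4.3 − 6.1 − 4.2) / 7 = 1.6857%
Σ(R_i − R̄_i)(R_m − R̄_m) = 156.6100  ⇒  Cov = 156.6100 / 7 = 22.3729
Σ(R_m − R̄_m)² = 234.4686  ⇒  Var(R_m) = 234.4686 / 7 = 33.4955
β = Cov / Var(R_m) = 22.3729 / 33.4955 = 0.6679
MRP = 10.37% − 4.14% = 6.23%
E(R) = R_f + β × MRP = 4.14% + 0.6679 × 6.23% = 8.30%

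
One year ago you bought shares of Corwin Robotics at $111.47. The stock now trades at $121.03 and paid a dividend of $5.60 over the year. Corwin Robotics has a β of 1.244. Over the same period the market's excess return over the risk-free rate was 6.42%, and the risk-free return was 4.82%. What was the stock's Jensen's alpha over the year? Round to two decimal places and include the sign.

Realised HPR = (P1 + D1 − P0) / P0 = (121.03 + 5.60 − 111.47) / 111.47 = 15.16 / 111.47 = 13.6001%
CAPM required = R_f + β·MRP = 4.82% + 1.244 × 6.42% = 12.80648%
α = realised − required = 13.6001% − 12.80648% = +0.79%

+0.79%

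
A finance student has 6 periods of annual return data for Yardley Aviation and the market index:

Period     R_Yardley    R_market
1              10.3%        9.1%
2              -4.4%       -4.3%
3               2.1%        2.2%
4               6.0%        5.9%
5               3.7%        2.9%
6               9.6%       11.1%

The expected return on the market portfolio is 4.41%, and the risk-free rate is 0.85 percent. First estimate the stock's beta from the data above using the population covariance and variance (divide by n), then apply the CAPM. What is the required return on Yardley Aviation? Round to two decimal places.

4.31%

Mean R_i = (10.3 − 4.4 + 2.1 + 6.0 + 3.7 + 9.6) / 6 = 4.5500%
Mean R_m = (9.1 − 4.3 + 2.2 + 5.9 + 2.9 + 11.1) / 6 = 4.4833%
Σ(R_i − R̄_i)(R_m − R̄_m) = 147.5650  ⇒  Cov = 147.5650 / 6 = 24.5942
Σ(R_m − R̄_m)² = 151.9683  ⇒  Var(R_m) = 151.9683 / 6 = 25.3281
β = Cov / Var(R_m) = 24.5942 / 25.3281 = 0.9710
MRP = 4.41% − 0.85% = 3.56%
E(R) = R_f + β × MRP = 0.85% + 0.9710 × 3.56% = 4.31%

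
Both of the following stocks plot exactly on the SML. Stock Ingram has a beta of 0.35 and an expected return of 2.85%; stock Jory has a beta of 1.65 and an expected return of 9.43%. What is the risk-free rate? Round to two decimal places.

Both satisfy E(R) = R_f + β·MRP, so the slope of the SML is
MRP = (9.43% − 2.85%) / (1.65 − 0.35) = 6.58% / 1.30 = 5.0615%
R_f = E(R_Ingram) − β_Ingram·MRP = 2.85% − 0.35 × 5.0615% = 1.0785%

1.08%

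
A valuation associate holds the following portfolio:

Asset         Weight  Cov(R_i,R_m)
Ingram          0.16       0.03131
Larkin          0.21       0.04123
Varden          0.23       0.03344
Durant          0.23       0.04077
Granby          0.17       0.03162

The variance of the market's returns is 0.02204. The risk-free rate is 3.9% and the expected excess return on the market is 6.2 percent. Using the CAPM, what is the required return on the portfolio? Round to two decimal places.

14.06%

β_Ingram = 0.03131 / 0.02204 = 1.4206
β_Larkin = 0.04123 / 0.02204 = 1.8707
β_Varden = 0.03344 / 0.02204 = 1.5172
β_Durant = 0.04077 / 0.02204 = 1.8498
β_Granby = 0.03162 / 0.02204 = 1.4347
β_P = Σ w_i β_i = 0.16×1.4206 + 0.21×1.8707 + 0.23×1.5172 + 0.23×1.8498 + 0.17×1.4347 = 1.6385
E(R_P) = R_f + β_P × MRP = 3.9% + 1.6385 × 6.2% = 14.06%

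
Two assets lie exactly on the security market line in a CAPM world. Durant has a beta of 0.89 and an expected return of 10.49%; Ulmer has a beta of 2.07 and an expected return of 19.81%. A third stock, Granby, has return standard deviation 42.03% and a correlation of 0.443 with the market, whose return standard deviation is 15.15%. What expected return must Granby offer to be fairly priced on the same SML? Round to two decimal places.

MRP = (19.81% − 10.49%) / (2.07 − 0.89) = 7.8983%
R_f = 10.49% − 0.89 × 7.8983% = 3.4605%
β_Granby = ρ·σ_i/σ_m = 0.443 × 42.03 / 15.15 = 1.2290
E(R_Granby) = R_f + β × MRP = 3.4605% + 1.2290 × 7.8983% = 13.17%

13.17%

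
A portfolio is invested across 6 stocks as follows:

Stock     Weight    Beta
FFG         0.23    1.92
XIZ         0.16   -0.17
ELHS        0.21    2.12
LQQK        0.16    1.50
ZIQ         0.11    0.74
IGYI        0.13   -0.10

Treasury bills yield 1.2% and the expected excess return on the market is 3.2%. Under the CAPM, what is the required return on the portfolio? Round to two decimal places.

β_P = Σ w_i β_i = 0.23×1.92 + 0.16×-0.17 + 0.21×2.12 + 0.16×1.50 + 0.11×0.74 + 0.13×-0.10 = 1.1680
E(R_P) = R_f + β_P × MRP = 1.2% + 1.1680 × 3.2% = 4.94%

4.94%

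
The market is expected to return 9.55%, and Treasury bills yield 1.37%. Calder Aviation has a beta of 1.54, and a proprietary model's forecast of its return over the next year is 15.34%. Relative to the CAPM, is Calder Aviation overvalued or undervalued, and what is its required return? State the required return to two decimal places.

Undervalued; required return 13.97%

MRP = 9.55% − 1.37% = 8.18%
Required return = R_f + β·MRP = 1.37% + 1.54 × 8.18% = 13.97%
Forecast 15.34% > required 13.97% → the stock plots above the SML → undervalued.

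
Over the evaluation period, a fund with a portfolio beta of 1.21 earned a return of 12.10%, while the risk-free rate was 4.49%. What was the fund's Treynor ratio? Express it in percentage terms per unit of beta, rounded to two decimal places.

6.29%

Treynor = (R_P − R_f) / β_P = (12.10% − 4.49%) / 1.2100 = 7.61% / 1.2100 = 6.29%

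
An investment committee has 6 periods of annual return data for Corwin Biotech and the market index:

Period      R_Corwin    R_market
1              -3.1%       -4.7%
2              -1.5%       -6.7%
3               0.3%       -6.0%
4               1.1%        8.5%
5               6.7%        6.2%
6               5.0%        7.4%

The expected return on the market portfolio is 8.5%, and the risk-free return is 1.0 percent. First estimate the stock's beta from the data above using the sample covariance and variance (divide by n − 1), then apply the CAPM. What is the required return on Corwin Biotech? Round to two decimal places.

3.95%

Mean R_i = (-3.1 − 1.5 + 0.3 + 1.1 + 6.7 + 5.0) / 6 = 1.4167%
Mean R_m = (-4.7 − 6.7 − 6.0 + 8.5 + 6.2 + 7.4) / 6 = 0.7833%
Σ(R_i − R̄_i)(R_m − R̄_m) = 104.0517  ⇒  Cov = 104.0517 / 5 = 20.8103
Σ(R_m − R̄_m)² = 264.7483  ⇒  Var(R_m) = 264.7483 / 5 = 52.9497
β = Cov / Var(R_m) = 20.8103 / 52.9497 = 0.3930
MRP = 8.5% − 1.0% = 7.50%
E(R) = R_f + β × MRP = 1.0% + 0.3930 × 7.5% = 3.95%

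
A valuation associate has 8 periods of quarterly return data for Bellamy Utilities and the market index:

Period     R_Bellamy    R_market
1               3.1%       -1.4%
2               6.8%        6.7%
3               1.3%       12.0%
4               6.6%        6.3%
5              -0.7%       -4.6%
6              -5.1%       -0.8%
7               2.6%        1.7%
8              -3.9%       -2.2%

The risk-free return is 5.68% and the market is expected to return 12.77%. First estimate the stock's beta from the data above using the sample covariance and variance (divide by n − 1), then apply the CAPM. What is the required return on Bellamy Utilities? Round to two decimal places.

8.73%

Mean R_i = (3.1 + 6.8 + 1.3 + 6.6 − 0.7 − 5.1 + 2.6 − 3.9) / 8 = 1.3375%
Mean R_m = (-1.4 + 6.7 + 12.0 + 6.3 − 4.6 − 0.8 + 1.7 − 2.2) / 8 = 2.2125%
Σ(R_i − R̄_i)(R_m − R̄_m) = 95.0263  ⇒  Cov = 95.0263 / 7 = 13.5752
Σ(R_m − R̄_m)² = 220.9088  ⇒  Var(R_m) = 220.9088 / 7 = 31.5584
β = Cov / Var(R_m) = 13.5752 / 31.5584 = 0.4302
MRP = 12.77% − 5.68% = 7.09%
E(R) = R_f + β × MRP = 5.68% + 0.4302 × 7.09% = 8.73%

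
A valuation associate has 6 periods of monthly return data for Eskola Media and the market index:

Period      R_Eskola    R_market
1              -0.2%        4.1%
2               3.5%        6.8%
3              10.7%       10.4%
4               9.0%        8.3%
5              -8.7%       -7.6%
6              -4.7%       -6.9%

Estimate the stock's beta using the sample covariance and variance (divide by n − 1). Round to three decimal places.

Mean R_i = (-0.2 + 3.5 + 10.7 + 9.0 − 8.7 − 4.7) / 6 = 1.6000%
Mean R_m = (4.1 + 6.8 + 10.4 + 8.3 − 7.6 − 6.9) / 6 = 2.5167%
Σ(R_i − R̄_i)(R_m − R̄_m) = 283.3500  ⇒  Cov = 283.3500 / 5 = 56.6700
Σ(R_m − R̄_m)² = 307.4683  ⇒  Var(R_m) = 307.4683 / 5 = 61.4937
β = Cov / Var(R_m) = 56.6700 / 61.4937 = 0.9216

0.922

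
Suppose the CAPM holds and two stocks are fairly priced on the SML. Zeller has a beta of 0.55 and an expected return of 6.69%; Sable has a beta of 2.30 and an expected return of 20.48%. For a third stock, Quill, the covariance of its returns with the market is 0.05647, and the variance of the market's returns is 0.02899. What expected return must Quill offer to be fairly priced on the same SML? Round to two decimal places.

MRP = (20.48% − 6.69%) / (2.30 − 0.55) = 7.8800%
R_f = 6.69% − 0.55 × 7.8800% = 2.3560%
β_Quill = Cov / Var(R_m) = 0.05647 / 0.02899 = 1.9479
E(R_Quill) = R_f + β × MRP = 2.3560% + 1.9479 × 7.8800% = 17.71%

17.71%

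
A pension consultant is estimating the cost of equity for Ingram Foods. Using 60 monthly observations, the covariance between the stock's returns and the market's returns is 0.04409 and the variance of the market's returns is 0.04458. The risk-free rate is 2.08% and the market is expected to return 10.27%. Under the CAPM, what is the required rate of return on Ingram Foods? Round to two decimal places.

10.18%

β = Cov(R_i, R_m) / Var(R_m) = 0.04409 / 0.04458 = 0.9890
MRP = 10.27% − 2.08% = 8.19%
E(R) = R_f + β × MRP = 2.08% + 0.9890 × 8.19% = 10.18%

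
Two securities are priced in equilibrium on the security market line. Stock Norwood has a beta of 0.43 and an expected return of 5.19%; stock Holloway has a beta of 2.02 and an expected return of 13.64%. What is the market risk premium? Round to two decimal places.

Both satisfy E(R) = R_f + β·MRP, so the slope of the SML is
MRP = (13.64% − 5.19%) / (2.02 − 0.43) = 8.45% / 1.59 = 5.3145%

5.31%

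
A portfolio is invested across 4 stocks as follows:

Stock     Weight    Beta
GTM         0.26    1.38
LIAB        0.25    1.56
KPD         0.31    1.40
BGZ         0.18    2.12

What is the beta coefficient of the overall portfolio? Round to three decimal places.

1.564

β_P = Σ w_i β_i = 0.26×1.38 + 0.25×1.56 + 0.31×1.40 + 0.18×2.12 = 1.5644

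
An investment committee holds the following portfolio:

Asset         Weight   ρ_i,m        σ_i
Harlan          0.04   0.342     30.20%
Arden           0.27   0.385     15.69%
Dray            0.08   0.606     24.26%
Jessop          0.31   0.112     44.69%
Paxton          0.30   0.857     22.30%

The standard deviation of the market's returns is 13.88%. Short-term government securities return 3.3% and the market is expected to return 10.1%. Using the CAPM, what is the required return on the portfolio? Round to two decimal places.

8.45%

β_Harlan = 0.342 × 30.20% / 13.88% = 0.7441
β_Arden = 0.385 × 15.69% / 13.88% = 0.4352
β_Dray = 0.606 × 24.26% / 13.88% = 1.0592
β_Jessop = 0.112 × 44.69% / 13.88% = 0.3606
β_Paxton = 0.857 × 22.30% / 13.88% = 1.3769
β_P = Σ w_i β_i = 0.04×0.7441 + 0.27×0.4352 + 0.08×1.0592 + 0.31×0.3606 + 0.30×1.3769 = 0.7569
MRP = 10.1% − 3.3% = 6.80%
E(R_P) = R_f + β_P × MRP = 3.3% + 0.7569 × 6.8% = 8.45%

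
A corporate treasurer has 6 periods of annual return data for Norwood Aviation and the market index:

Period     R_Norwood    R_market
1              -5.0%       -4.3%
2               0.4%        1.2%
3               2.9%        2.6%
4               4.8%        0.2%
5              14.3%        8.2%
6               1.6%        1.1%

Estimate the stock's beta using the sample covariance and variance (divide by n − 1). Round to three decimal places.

1.481

Mean R_i = (-5.0 + 0.4 + 2.9 + 4.8 + 14.3 + 1.6) / 6 = 3.1667%
Mean R_m = (-4.3 + 1.2 + 2.6 + 0.2 + 8.2 + 1.1) / 6 = 1.5000%
Σ(R_i − R̄_i)(R_m − R̄_m) = 121.0000  ⇒  Cov = 121.0000 / 5 = 24.2000
Σ(R_m − R̄_m)² = 81.6800  ⇒  Var(R_m) = 81.6800 / 5 = 16.3360
β = Cov / Var(R_m) = 24.2000 / 16.3360 = 1.4814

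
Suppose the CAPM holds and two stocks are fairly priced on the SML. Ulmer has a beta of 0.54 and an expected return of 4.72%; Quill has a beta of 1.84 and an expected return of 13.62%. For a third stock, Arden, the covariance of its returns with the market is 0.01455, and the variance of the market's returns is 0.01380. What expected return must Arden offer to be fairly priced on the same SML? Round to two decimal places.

8.24%

MRP = (13.62% − 4.72%) / (1.84 − 0.54) = 6.8462%
R_f = 4.72% − 0.54 × 6.8462% = 1.0231%
β_Arden = Cov / Var(R_m) = 0.01455 / 0.01380 = 1.0543
E(R_Arden) = R_f + β × MRP = 1.0231% + 1.0543 × 6.8462% = 8.24%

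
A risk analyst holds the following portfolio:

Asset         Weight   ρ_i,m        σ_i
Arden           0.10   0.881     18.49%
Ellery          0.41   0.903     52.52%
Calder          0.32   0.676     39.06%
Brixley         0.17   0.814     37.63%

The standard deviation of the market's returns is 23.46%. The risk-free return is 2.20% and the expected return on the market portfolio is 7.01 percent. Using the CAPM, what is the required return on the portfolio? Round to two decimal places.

9.32%

β_Arden = 0.881 × 18.49% / 23.46% = 0.6944
β_Ellery = 0.903 × 52.52% / 23.46% = 2.0215
β_Calder = 0.676 × 39.06% / 23.46% = 1.1255
β_Brixley = 0.814 × 37.63% / 23.46% = 1.3057
β_P = Σ w_i β_i = 0.10×0.6944 + 0.41×2.0215 + 0.32×1.1255 + 0.17×1.3057 = 1.4804
MRP = 7.01% − 2.20% = 4.81%
E(R_P) = R_f + β_P × MRP = 2.20% + 1.4804 × 4.81% = 9.32%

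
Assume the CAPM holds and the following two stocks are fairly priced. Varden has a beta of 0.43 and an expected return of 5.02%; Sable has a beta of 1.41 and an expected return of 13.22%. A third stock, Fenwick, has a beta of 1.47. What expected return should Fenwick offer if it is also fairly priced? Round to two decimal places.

13.72%

MRP (SML slope) = (13.22% − 5.02%) / (1.41 − 0.43) = 8.20% / 0.98 = 8.3673%
R_f (intercept) = 5.02% − 0.43 × 8.3673% = 1.4221%
E(R_Fenwick) = R_f + β × MRP = 1.4221% + 1.47 × 8.3673% = 13.72%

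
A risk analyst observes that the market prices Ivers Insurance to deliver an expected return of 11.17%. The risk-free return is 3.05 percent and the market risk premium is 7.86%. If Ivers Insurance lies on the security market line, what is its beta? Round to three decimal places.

β = (E(R) − R_f) / MRP = (11.17% − 3.05%) / 7.86% = 8.12% / 7.86% = 1.033

1.033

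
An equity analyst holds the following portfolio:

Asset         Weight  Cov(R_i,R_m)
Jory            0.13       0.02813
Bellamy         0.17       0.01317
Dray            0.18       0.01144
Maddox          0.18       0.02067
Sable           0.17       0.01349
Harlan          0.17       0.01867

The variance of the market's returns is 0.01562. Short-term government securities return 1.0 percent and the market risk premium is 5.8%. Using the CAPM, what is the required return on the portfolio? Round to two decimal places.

7.37%

β_Jory = 0.02813 / 0.01562 = 1.8009
β_Bellamy = 0.01317 / 0.01562 = 0.8431
β_Dray = 0.01144 / 0.01562 = 0.7324
β_Maddox = 0.02067 / 0.01562 = 1.3233
β_Sable = 0.01349 / 0.01562 = 0.8636
β_Harlan = 0.01867 / 0.01562 = 1.1953
β_P = Σ w_i β_i = 0.13×1.8009 + 0.17×0.8431 + 0.18×0.7324 + 0.18×1.3233 + 0.17×0.8636 + 0.17×1.1953 = 1.0975
E(R_P) = R_f + β_P × MRP = 1.0% + 1.0975 × 5.8% = 7.37%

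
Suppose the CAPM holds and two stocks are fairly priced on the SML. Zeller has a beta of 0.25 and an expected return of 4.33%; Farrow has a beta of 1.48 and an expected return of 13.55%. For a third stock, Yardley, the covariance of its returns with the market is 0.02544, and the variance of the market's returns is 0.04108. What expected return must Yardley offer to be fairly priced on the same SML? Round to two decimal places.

MRP = (13.55% − 4.33%) / (1.48 − 0.25) = 7.4959%
R_f = 4.33% − 0.25 × 7.4959% = 2.4560%
β_Yardley = Cov / Var(R_m) = 0.02544 / 0.04108 = 0.6193
E(R_Yardley) = R_f + β × MRP = 2.4560% + 0.6193 × 7.4959% = 7.10%

7.10%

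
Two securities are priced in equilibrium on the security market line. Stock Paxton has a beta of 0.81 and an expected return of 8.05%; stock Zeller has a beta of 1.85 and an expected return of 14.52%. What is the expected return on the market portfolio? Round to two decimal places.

9.23%

Both satisfy E(R) = R_f + β·MRP, so the slope of the SML is
MRP = (14.52% − 8.05%) / (1.85 − 0.81) = 6.47% / 1.04 = 6.2212%
R_f = E(R_Paxton) − β_Paxton·MRP = 8.05% − 0.81 × 6.2212% = 3.0108%
E(R_m) = R_f + MRP = 3.0108% + 6.2212% = 9.23%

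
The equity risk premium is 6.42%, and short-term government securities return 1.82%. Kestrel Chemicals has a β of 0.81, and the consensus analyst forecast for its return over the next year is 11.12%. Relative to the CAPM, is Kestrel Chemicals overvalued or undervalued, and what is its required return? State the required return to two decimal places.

Required return = R_f + β·MRP = 1.82% + 0.81 × 6.42% = 7.02%
Forecast 11.12% > required 7.02% → the stock plots above the SML → undervalued.

Undervalued; required return 7.02%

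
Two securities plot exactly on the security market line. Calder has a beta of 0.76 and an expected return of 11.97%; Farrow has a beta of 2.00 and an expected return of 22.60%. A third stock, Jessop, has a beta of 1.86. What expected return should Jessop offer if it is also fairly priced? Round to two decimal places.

21.40%

MRP (SML slope) = (22.60% − 11.97%) / (2.00 − 0.76) = 10.63% / 1.24 = 8.5726%
R_f (intercept) = 11.97% − 0.76 × 8.5726% = 5.4548%
E(R_Jessop) = R_f + β × MRP = 5.4548% + 1.86 × 8.5726% = 21.40%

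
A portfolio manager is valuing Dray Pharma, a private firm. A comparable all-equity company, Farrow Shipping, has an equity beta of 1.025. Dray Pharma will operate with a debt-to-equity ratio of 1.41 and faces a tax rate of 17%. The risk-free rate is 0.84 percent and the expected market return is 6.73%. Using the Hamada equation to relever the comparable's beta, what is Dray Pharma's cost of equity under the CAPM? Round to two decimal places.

13.94%

β_L = β_U × [1 + (1 − t)(D/E)] = 1.025 × [1 + (1 − 0.17) × 1.41]
    = 1.025 × [1 + 0.83 × 1.41] = 1.025 × 2.1703 = 2.2246
MRP = 6.73% − 0.84% = 5.89%
E(R) = R_f + β_L × MRP = 0.84% + 2.2246 × 5.89% = 13.94%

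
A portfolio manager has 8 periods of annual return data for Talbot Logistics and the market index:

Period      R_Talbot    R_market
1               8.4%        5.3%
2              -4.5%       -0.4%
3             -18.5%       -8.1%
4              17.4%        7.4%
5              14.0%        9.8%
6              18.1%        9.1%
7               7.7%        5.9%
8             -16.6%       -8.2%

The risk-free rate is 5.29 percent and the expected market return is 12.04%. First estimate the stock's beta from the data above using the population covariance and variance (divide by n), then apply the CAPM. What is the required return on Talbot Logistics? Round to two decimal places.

18.61%

Mean R_i = (8.4 − 4.5 − 18.5 + 17.4 + 14.0 + 18.1 + 7.7 − 16.6) / 8 = 3.2500%
Mean R_m = (5.3 − 0.4 − 8.1 + 7.4 + 9.8 + 9.1 + 5.9 − 8.2) / 8 = 2.6000%
Σ(R_i − R̄_i)(R_m − R̄_m) = 740.7900  ⇒  Cov = 740.7900 / 8 = 92.5988
Σ(R_m − R̄_m)² = 375.4400  ⇒  Var(R_m) = 375.4400 / 8 = 46.9300
β = Cov / Var(R_m) = 92.5988 / 46.9300 = 1.9731
MRP = 12.04% − 5.29% = 6.75%
E(R) = R_f + β × MRP = 5.29% + 1.9731 × 6.75% = 18.61%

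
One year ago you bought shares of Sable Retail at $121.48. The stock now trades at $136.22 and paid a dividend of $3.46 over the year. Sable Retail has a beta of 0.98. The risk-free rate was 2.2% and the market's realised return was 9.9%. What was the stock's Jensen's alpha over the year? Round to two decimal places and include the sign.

Realised HPR = (P1 + D1 − P0) / P0 = (136.22 + 3.46 − 121.48) / 121.48 = 18.20 / 121.48 = 14.9819%
MRP = 9.9% − 2.2% = 7.70%
CAPM required = R_f + β·MRP = 2.2% + 0.98 × 7.7% = 9.7460%
α = realised − required = 14.9819% − 9.7460% = +5.24%

+5.24%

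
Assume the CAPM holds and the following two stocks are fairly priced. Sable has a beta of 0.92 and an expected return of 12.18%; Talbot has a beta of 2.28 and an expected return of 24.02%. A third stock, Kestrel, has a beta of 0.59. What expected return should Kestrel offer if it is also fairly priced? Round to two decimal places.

MRP (SML slope) = (24.02% − 12.18%) / (2.28 − 0.92) = 11.84% / 1.36 = 8.7059%
R_f (intercept) = 12.18% − 0.92 × 8.7059% = 4.1706%
E(R_Kestrel) = R_f + β × MRP = 4.1706% + 0.59 × 8.7059% = 9.31%

9.31%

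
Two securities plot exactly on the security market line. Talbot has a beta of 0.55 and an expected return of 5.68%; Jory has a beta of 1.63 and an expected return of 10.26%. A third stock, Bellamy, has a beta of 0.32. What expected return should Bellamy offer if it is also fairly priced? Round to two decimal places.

4.70%

MRP (SML slope) = (10.26% − 5.68%) / (1.63 − 0.55) = 4.58% / 1.08 = 4.2407%
R_f (intercept) = 5.68% − 0.55 × 4.2407% = 3.3476%
E(R_Bellamy) = R_f + β × MRP = 3.3476% + 0.32 × 4.2407% = 4.70%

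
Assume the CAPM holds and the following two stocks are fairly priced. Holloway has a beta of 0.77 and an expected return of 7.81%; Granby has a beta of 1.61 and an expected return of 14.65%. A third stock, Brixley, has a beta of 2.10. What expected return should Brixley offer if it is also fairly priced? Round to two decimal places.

18.64%

MRP (SML slope) = (14.65% − 7.81%) / (1.61 − 0.77) = 6.84% / 0.84 = 8.1429%
R_f (intercept) = 7.81% − 0.77 × 8.1429% = 1.5400%
E(R_Brixley) = R_f + β × MRP = 1.5400% + 2.10 × 8.1429% = 18.64%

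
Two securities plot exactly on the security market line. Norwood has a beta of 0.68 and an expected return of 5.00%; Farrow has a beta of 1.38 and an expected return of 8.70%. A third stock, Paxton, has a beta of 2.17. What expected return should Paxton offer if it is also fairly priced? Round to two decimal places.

MRP (SML slope) = (8.70% − 5.00%) / (1.38 − 0.68) = 3.70% / 0.70 = 5.2857%
R_f (intercept) = 5.00% − 0.68 × 5.2857% = 1.4057%
E(R_Paxton) = R_f + β × MRP = 1.4057% + 2.17 × 5.2857% = 12.88%

12.88%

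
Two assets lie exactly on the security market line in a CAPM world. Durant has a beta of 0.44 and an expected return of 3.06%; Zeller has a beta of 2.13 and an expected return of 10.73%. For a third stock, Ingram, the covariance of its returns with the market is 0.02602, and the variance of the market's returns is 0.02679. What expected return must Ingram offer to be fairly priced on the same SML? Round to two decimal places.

MRP = (10.73% − 3.06%) / (2.13 − 0.44) = 4.5385%
R_f = 3.06% − 0.44 × 4.5385% = 1.0631%
β_Ingram = Cov / Var(R_m) = 0.02602 / 0.02679 = 0.9713
E(R_Ingram) = R_f + β × MRP = 1.0631% + 0.9713 × 4.5385% = 5.47%

5.47%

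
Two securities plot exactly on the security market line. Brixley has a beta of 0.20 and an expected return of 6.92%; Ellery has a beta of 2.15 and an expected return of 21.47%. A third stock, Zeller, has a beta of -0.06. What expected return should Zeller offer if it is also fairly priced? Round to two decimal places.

MRP (SML slope) = (21.47% − 6.92%) / (2.15 − 0.20) = 14.55% / 1.95 = 7.4615%
R_f (intercept) = 6.92% − 0.20 × 7.4615% = 5.4277%
E(R_Zeller) = R_f + β × MRP = 5.4277% + -0.06 × 7.4615% = 4.98%

4.98%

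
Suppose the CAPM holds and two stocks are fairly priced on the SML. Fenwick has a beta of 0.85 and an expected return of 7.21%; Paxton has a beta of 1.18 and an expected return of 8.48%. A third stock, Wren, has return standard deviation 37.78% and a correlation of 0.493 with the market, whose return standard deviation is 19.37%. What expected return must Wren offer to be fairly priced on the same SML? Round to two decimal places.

MRP = (8.48% − 7.21%) / (1.18 − 0.85) = 3.8485%
R_f = 7.21% − 0.85 × 3.8485% = 3.9388%
β_Wren = ρ·σ_i/σ_m = 0.493 × 37.78 / 19.37 = 0.9616
E(R_Wren) = R_f + β × MRP = 3.9388% + 0.9616 × 3.8485% = 7.64%

7.64%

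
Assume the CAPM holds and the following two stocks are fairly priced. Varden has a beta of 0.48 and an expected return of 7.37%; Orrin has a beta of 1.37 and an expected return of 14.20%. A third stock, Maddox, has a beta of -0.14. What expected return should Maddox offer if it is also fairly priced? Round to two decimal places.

2.61%

MRP (SML slope) = (14.20% − 7.37%) / (1.37 − 0.48) = 6.83% / 0.89 = 7.6742%
R_f (intercept) = 7.37% − 0.48 × 7.6742% = 3.6864%
E(R_Maddox) = R_f + β × MRP = 3.6864% + -0.14 × 7.6742% = 2.61%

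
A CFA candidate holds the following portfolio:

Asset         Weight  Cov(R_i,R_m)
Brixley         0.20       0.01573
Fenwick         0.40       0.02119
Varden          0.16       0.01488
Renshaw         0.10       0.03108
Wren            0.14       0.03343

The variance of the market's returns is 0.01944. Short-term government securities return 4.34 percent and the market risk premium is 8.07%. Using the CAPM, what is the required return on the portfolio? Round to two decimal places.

β_Brixley = 0.01573 / 0.01944 = 0.8092
β_Fenwick = 0.02119 / 0.01944 = 1.0900
β_Varden = 0.01488 / 0.01944 = 0.7654
β_Renshaw = 0.03108 / 0.01944 = 1.5988
β_Wren = 0.03343 / 0.01944 = 1.7197
β_P = Σ w_i β_i = 0.20×0.8092 + 0.40×1.0900 + 0.16×0.7654 + 0.10×1.5988 + 0.14×1.7197 = 1.1209
E(R_P) = R_f + β_P × MRP = 4.34% + 1.1209 × 8.07% = 13.39%

13.39%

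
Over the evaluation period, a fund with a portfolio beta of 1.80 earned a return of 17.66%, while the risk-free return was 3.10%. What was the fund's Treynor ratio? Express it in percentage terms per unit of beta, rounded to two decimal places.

Treynor = (R_P − R_f) / β_P = (17.66% − 3.10%) / 1.8000 = 14.56% / 1.8000 = 8.09%

8.09%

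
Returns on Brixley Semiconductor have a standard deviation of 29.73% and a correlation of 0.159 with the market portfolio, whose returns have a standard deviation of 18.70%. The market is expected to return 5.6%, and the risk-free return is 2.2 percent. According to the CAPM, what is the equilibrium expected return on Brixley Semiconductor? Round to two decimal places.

3.06%

β = ρ × σ_i / σ_m = 0.159 × 29.73% / 18.70% = 0.2528
MRP = 5.6% − 2.2% = 3.40%
E(R) = 2.2% + 0.2528 × 3.4% = 3.06%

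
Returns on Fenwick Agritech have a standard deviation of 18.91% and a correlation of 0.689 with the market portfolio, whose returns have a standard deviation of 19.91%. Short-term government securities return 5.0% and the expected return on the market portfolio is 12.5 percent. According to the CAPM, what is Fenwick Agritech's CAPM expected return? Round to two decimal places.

β = ρ × σ_i / σ_m = 0.689 × 18.91% / 19.91% = 0.6544
MRP = 12.5% − 5.0% = 7.50%
E(R) = 5.0% + 0.6544 × 7.5% = 9.91%

9.91%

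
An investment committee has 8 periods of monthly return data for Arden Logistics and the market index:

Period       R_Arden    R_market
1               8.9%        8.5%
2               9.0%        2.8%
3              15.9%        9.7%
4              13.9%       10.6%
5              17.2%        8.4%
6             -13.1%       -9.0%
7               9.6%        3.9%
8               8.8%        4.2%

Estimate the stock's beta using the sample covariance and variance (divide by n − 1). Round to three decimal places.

1.415

Mean R_i = (8.9 + 9.0 + 15.9 + 13.9 + 17.2 − 13.1 + 9.6 + 8.8) / 8 = 8.7750%
Mean R_m = (8.5 + 2.8 + 9.7 + 10.6 + 8.4 − 9.0 + 3.9 + 4.2) / 8 = 4.8875%
Σ(R_i − R̄_i)(R_m − R̄_m) = 396.0975  ⇒  Cov = 396.0975 / 7 = 56.5854
Σ(R_m − R̄_m)² = 279.8488  ⇒  Var(R_m) = 279.8488 / 7 = 39.9784
β = Cov / Var(R_m) = 56.5854 / 39.9784 = 1.4154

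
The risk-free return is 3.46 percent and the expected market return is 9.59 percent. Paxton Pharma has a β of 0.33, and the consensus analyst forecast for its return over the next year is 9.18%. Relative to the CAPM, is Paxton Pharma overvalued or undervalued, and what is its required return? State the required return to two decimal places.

MRP = 9.59% − 3.46% = 6.13%
Required return = R_f + β·MRP = 3.46% + 0.33 × 6.13% = 5.48%
Forecast 9.18% > required 5.48% → the stock plots above the SML → undervalued.

Undervalued; required return 5.48%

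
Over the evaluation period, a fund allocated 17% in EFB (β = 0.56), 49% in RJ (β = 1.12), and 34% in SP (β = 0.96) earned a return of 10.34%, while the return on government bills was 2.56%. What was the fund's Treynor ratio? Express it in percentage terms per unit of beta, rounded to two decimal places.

β_P = 0.17×0.56 + 0.49×1.12 + 0.34×0.96 = 0.9704
Treynor = (R_P − R_f) / β_P = (10.34% − 2.56%) / 0.9704 = 7.78% / 0.9704 = 8.02%

8.02%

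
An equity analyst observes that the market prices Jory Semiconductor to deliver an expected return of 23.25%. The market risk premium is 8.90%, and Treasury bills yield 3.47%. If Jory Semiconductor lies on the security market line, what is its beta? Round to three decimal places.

β = (E(R) − R_f) / MRP = (23.25% − 3.47%) / 8.90% = 19.78% / 8.90% = 2.222

2.222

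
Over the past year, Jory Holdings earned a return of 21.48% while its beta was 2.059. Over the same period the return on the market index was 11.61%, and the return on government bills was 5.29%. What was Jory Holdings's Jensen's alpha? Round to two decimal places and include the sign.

Market excess return = 11.61% − 5.29% = 6.32%
CAPM benchmark = R_f + β(R_m − R_f) = 5.29% + 2.059 × 6.32% = 18.30288%
α = actual − benchmark = 21.48% − 18.30288% = +3.18%

+3.18%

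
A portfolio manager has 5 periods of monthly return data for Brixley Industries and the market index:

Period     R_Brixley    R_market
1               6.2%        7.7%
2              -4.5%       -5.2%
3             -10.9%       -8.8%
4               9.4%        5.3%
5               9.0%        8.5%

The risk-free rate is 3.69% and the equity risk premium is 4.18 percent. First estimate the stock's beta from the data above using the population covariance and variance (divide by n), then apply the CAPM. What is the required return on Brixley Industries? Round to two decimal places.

Mean R_i = (6.2 − 4.5 − 10.9 + 9.4 + 9.0) / 5 = 1.8400%
Mean R_m = (7.7 − 5.2 − 8.8 + 5.3 + 8.5) / 5 = 1.5000%
Σ(R_i − R̄_i)(R_m − R̄_m) = 279.5800  ⇒  Cov = 279.5800 / 5 = 55.9160
Σ(R_m − R̄_m)² = 252.8600  ⇒  Var(R_m) = 252.8600 / 5 = 50.5720
β = Cov / Var(R_m) = 55.9160 / 50.5720 = 1.1057
E(R) = R_f + β × MRP = 3.69% + 1.1057 × 4.18% = 8.31%

8.31%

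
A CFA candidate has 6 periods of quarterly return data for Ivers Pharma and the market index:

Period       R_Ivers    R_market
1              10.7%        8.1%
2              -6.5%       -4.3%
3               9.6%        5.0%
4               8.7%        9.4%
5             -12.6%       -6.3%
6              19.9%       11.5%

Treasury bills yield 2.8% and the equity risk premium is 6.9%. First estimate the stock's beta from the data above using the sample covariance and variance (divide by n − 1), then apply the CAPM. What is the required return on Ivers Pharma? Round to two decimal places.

13.63%

Mean R_i = (10.7 − 6.5 + 9.6 + 8.7 − 12.6 + 19.9) / 6 = 4.9667%
Mean R_m = (8.1 − 4.3 + 5.0 + 9.4 − 6.3 + 11.5) / 6 = 3.9000%
Σ(R_i − R̄_i)(R_m − R̄_m) = 436.4100  ⇒  Cov = 436.4100 / 5 = 87.2820
Σ(R_m − R̄_m)² = 278.1400  ⇒  Var(R_m) = 278.1400 / 5 = 55.6280
β = Cov / Var(R_m) = 87.2820 / 55.6280 = 1.5690
E(R) = R_f + β × MRP = 2.8% + 1.5690 × 6.9% = 13.63%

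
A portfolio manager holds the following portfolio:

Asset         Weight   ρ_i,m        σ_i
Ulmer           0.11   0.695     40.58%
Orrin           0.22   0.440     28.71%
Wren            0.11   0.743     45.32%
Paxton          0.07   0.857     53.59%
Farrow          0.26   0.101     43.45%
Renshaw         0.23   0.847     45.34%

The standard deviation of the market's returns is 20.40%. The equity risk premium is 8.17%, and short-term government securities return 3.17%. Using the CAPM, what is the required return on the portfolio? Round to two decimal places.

12.29%

β_Ulmer = 0.695 × 40.58% / 20.40% = 1.3825
β_Orrin = 0.440 × 28.71% / 20.40% = 0.6192
β_Wren = 0.743 × 45.32% / 20.40% = 1.6506
β_Paxton = 0.857 × 53.59% / 20.40% = 2.2513
β_Farrow = 0.101 × 43.45% / 20.40% = 0.2151
β_Renshaw = 0.847 × 45.34% / 20.40% = 1.8825
β_P = Σ w_i β_i = 0.11×1.3825 + 0.22×0.6192 + 0.11×1.6506 + 0.07×2.2513 + 0.26×0.2151 + 0.23×1.8825 = 1.1164
E(R_P) = R_f + β_P × MRP = 3.17% + 1.1164 × 8.17% = 12.29%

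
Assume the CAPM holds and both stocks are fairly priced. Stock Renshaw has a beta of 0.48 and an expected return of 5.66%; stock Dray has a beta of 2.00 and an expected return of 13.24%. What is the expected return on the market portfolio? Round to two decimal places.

Both satisfy E(R) = R_f + β·MRP, so the slope of the SML is
MRP = (13.24% − 5.66%) / (2.00 − 0.48) = 7.58% / 1.52 = 4.9868%
R_f = E(R_Renshaw) − β_Renshaw·MRP = 5.66% − 0.48 × 4.9868% = 3.2663%
E(R_m) = R_f + MRP = 3.2663% + 4.9868% = 8.25%

8.25%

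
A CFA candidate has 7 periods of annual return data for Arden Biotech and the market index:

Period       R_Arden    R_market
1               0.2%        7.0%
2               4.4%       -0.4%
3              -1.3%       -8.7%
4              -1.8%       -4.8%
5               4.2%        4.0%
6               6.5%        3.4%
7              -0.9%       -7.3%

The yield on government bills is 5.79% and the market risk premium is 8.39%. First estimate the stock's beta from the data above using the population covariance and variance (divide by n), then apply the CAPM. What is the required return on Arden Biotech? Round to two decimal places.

Mean R_i = (0.2 + 4.4 − 1.3 − 1.8 + 4.2 + 6.5 − 0.9) / 7 = 1.6143%
Mean R_m = (7.0 − 0.4 − 8.7 − 4.8 + 4.0 + 3.4 − 7.3) / 7 = -0.9714%
Σ(R_i − R̄_i)(R_m − R̄_m) = 76.0371  ⇒  Cov = 76.0371 / 7 = 10.8624
Σ(R_m − R̄_m)² = 222.1343  ⇒  Var(R_m) = 222.1343 / 7 = 31.7335
β = Cov / Var(R_m) = 10.8624 / 31.7335 = 0.3423
E(R) = R_f + β × MRP = 5.79% + 0.3423 × 8.39% = 8.66%

8.66%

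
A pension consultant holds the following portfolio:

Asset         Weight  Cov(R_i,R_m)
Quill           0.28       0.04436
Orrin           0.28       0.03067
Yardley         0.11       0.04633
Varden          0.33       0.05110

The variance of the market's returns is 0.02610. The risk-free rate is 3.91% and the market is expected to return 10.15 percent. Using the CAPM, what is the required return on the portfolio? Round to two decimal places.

14.18%

β_Quill = 0.04436 / 0.02610 = 1.6996
β_Orrin = 0.03067 / 0.02610 = 1.1751
β_Yardley = 0.04633 / 0.02610 = 1.7751
β_Varden = 0.05110 / 0.02610 = 1.9579
β_P = Σ w_i β_i = 0.28×1.6996 + 0.28×1.1751 + 0.11×1.7751 + 0.33×1.9579 = 1.6463
MRP = 10.15% − 3.91% = 6.24%
E(R_P) = R_f + β_P × MRP = 3.91% + 1.6463 × 6.24% = 14.18%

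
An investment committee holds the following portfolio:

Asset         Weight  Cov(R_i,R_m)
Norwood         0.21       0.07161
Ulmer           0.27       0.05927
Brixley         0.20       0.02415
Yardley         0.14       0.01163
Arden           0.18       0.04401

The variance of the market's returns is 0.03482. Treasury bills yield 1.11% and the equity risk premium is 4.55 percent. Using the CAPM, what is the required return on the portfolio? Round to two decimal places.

β_Norwood = 0.07161 / 0.03482 = 2.0566
β_Ulmer = 0.05927 / 0.03482 = 1.7022
β_Brixley = 0.02415 / 0.03482 = 0.6936
β_Yardley = 0.01163 / 0.03482 = 0.3340
β_Arden = 0.04401 / 0.03482 = 1.2639
β_P = Σ w_i β_i = 0.21×2.0566 + 0.27×1.7022 + 0.20×0.6936 + 0.14×0.3340 + 0.18×1.2639 = 1.3045
E(R_P) = R_f + β_P × MRP = 1.11% + 1.3045 × 4.55% = 7.05%

7.05%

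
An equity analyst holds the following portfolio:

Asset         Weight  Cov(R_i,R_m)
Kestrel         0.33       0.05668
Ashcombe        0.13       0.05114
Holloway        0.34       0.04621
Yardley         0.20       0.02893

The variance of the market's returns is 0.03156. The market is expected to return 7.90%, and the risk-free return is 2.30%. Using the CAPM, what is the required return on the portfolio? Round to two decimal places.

10.61%

β_Kestrel = 0.05668 / 0.03156 = 1.7959
β_Ashcombe = 0.05114 / 0.03156 = 1.6204
β_Holloway = 0.04621 / 0.03156 = 1.4642
β_Yardley = 0.02893 / 0.03156 = 0.9167
β_P = Σ w_i β_i = 0.33×1.7959 + 0.13×1.6204 + 0.34×1.4642 + 0.20×0.9167 = 1.4845
MRP = 7.90% − 2.30% = 5.60%
E(R_P) = R_f + β_P × MRP = 2.30% + 1.4845 × 5.60% = 10.61%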